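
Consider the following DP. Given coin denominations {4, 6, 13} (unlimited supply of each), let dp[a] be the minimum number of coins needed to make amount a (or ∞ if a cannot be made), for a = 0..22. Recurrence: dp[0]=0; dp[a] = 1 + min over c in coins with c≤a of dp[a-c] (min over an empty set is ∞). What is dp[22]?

 a  0  1  2  3  4  5  6  7  8  9 10 11 12 13 14 15 16 17 18 19 20 21 22
dp  0  -  -  -  1  -  1  -  2  -  2  -  2  1  3  -  3  2  3  2  4  3  4
(- denotes ∞ / unreachable)

4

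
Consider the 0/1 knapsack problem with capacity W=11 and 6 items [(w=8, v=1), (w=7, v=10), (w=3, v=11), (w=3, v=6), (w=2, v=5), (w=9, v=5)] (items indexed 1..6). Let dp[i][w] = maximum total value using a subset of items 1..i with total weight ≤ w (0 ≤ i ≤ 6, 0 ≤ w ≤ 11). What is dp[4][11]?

i\w   0   1   2   3   4   5   6   7   8   9  10  11
  0   0   0   0   0   0   0   0   0   0   0   0   0
  1   0   0   0   0   0   0   0   0   1   1   1   1
  2   0   0   0   0   0   0   0  10  10  10  10  10
  3   0   0   0  11  11  11  11  11  11  11  21  21
  4   0   0   0  11  11  11  17  17  17  17  21  21
  5   0   0   5  11  11  16  17  17  22  22  22  22
  6   0   0   5  11  11  16  17  17  22  22  22  22

21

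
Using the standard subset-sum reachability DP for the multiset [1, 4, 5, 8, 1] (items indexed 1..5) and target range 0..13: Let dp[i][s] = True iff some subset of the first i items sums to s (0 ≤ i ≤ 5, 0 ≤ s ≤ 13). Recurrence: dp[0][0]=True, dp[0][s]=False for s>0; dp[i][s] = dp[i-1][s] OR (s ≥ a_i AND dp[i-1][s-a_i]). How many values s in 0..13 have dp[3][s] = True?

7

i\s   0   1   2   3   4   5   6   7   8   9  10  11  12  13
  0   T   F   F   F   F   F   F   F   F   F   F   F   F   F
  1   T   T   F   F   F   F   F   F   F   F   F   F   F   F
  2   T   T   F   F   T   T   F   F   F   F   F   F   F   F
  3   T   T   F   F   T   T   T   F   F   T   T   F   F   F
  4   T   T   F   F   T   T   T   F   T   T   T   F   T   T
  5   T   T   T   F   T   T   T   T   T   T   T   T   T   T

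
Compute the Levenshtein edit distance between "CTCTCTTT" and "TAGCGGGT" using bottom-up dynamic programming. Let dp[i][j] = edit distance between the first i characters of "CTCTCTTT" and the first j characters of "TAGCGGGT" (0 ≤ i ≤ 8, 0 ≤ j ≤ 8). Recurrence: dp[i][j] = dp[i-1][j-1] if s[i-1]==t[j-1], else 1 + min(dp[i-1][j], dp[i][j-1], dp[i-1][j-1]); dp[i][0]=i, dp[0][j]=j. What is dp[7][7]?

6

   ''  T  A  G  C  G  G  G  T
''  0  1  2  3  4  5  6  7  8
 C  1  1  2  3  3  4  5  6  7
 T  2  1  2  3  4  4  5  6  6
 C  3  2  2  3  3  4  5  6  7
 T  4  3  3  3  4  4  5  6  6
 C  5  4  4  4  3  4  5  6  7
 T  6  5  5  5  4  4  5  6  6
 T  7  6  6  6  5  5  5  6  6
 T  8  7  7  7  6  6  6  6  6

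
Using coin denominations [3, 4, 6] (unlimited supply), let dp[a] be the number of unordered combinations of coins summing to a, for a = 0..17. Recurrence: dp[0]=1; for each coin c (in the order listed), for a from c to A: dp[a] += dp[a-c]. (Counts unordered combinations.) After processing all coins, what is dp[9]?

2

after  coin     0     1     2     3     4     5     6     7     8     9    10    11    12    13    14    15    16    17
          3     1     0     0     1     0     0     1     0     0     1     0     0     1     0     0     1     0     0
          4     1     0     0     1     1     0     1     1     1     1     1     1     2     1     1     2     2     1
          6     1     0     0     1     1     0     2     1     1     2     2     1     4     2     2     4     4     2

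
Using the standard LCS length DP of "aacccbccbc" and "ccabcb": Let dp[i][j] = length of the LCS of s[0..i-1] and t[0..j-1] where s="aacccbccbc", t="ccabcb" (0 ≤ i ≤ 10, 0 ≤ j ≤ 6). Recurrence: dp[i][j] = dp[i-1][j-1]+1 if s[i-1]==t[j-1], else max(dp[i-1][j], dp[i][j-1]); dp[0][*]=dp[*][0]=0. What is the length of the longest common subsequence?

   ''  c  c  a  b  c  b
''  0  0  0  0  0  0  0
 a  0  0  0  1  1  1  1
 a  0  0  0  1  1  1  1
 c  0  1  1  1  1  2  2
 c  0  1  2  2  2  2  2
 c  0  1  2  2  2  3  3
 b  0  1  2  2  3  3  4
 c  0  1  2  2  3  4  4
 c  0  1  2  2  3  4  4
 b  0  1  2  2  3  4  5
 c  0  1  2  2  3  4  5

5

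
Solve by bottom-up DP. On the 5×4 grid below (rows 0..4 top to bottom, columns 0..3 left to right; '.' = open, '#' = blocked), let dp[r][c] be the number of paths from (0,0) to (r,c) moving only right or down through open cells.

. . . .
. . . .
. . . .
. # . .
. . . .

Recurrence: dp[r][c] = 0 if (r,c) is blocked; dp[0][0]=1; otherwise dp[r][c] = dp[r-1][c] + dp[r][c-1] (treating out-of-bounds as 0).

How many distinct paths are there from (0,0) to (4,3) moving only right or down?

r\c   0   1   2   3
  0   1   1   1   1
  1   1   2   3   4
  2   1   3   6  10
  3   1   0   6  16
  4   1   1   7  23

23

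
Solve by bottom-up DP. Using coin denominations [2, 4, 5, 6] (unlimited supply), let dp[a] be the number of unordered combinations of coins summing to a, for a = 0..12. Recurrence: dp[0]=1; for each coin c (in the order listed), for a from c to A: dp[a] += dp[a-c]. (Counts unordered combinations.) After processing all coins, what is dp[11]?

3

after  coin     0     1     2     3     4     5     6     7     8     9    10    11    12
          2     1     0     1     0     1     0     1     0     1     0     1     0     1
          4     1     0     1     0     2     0     2     0     3     0     3     0     4
          5     1     0     1     0     2     1     2     1     3     2     4     2     5
          6     1     0     1     0     2     1     3     1     4     2     6     3     8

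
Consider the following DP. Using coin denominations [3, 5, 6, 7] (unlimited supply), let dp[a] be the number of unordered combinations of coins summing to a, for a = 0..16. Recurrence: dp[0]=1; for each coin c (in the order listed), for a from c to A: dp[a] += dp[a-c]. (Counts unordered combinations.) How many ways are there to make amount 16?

after  coin     0     1     2     3     4     5     6     7     8     9    10    11    12    13    14    15    16
          3     1     0     0     1     0     0     1     0     0     1     0     0     1     0     0     1     0
          5     1     0     0     1     0     1     1     0     1     1     1     1     1     1     1     2     1
          6     1     0     0     1     0     1     2     0     1     2     1     2     3     1     2     4     2
          7     1     0     0     1     0     1     2     1     1     2     2     2     4     3     3     5     4

4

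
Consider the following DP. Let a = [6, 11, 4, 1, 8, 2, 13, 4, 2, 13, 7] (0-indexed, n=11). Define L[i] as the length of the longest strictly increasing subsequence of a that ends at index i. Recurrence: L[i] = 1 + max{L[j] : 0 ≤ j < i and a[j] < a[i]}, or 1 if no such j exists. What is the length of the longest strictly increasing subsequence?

4

   i    0    1    2    3    4    5    6    7    8    9   10
a[i]    6   11    4    1    8    2   13    4    2   13    7
L[i]    1    2    1    1    2    2    3    3    2    4    4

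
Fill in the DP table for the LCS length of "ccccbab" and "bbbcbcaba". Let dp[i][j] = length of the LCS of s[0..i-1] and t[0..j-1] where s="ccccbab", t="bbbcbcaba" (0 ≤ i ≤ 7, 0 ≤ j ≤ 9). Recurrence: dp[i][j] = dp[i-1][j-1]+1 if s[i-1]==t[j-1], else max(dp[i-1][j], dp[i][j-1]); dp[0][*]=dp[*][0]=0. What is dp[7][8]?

   ''  b  b  b  c  b  c  a  b  a
''  0  0  0  0  0  0  0  0  0  0
 c  0  0  0  0  1  1  1  1  1  1
 c  0  0  0  0  1  1  2  2  2  2
 c  0  0  0  0  1  1  2  2  2  2
 c  0  0  0  0  1  1  2  2  2  2
 b  0  1  1  1  1  2  2  2  3  3
 a  0  1  1  1  1  2  2  3  3  4
 b  0  1  2  2  2  2  2  3  4  4

4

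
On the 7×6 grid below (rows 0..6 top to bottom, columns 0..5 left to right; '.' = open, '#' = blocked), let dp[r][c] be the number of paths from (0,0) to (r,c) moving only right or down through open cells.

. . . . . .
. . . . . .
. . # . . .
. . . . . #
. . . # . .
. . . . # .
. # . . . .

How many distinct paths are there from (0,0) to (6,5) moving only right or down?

47

r\c   0   1   2   3   4   5
  0   1   1   1   1   1   1
  1   1   2   3   4   5   6
  2   1   3   0   4   9  15
  3   1   4   4   8  17   0
  4   1   5   9   0  17  17
  5   1   6  15  15   0  17
  6   1   0  15  30  30  47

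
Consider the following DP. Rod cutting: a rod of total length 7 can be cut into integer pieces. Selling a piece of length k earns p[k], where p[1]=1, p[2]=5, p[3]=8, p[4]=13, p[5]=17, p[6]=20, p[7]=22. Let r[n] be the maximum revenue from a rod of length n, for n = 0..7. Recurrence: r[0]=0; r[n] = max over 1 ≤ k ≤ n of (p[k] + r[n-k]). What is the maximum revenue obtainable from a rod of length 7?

   n    0    1    2    3    4    5    6    7
r[n]    0    1    5    8   13   17   20   22

22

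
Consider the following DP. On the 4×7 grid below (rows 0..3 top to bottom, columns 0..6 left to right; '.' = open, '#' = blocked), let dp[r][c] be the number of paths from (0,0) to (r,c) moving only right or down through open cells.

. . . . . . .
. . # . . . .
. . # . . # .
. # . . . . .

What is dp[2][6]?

r\c   0   1   2   3   4   5   6
  0   1   1   1   1   1   1   1
  1   1   2   0   1   2   3   4
  2   1   3   0   1   3   0   4
  3   1   0   0   1   4   4   8

4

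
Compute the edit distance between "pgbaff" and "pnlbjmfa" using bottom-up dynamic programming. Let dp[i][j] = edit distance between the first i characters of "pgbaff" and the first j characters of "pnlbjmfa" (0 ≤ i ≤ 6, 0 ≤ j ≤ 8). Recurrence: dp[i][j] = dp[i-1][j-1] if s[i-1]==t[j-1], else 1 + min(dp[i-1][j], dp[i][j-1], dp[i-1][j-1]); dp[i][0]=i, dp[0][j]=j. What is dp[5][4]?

   ''  p  n  l  b  j  m  f  a
''  0  1  2  3  4  5  6  7  8
 p  1  0  1  2  3  4  5  6  7
 g  2  1  1  2  3  4  5  6  7
 b  3  2  2  2  2  3  4  5  6
 a  4  3  3  3  3  3  4  5  5
 f  5  4  4  4  4  4  4  4  5
 f  6  5  5  5  5  5  5  4  5

4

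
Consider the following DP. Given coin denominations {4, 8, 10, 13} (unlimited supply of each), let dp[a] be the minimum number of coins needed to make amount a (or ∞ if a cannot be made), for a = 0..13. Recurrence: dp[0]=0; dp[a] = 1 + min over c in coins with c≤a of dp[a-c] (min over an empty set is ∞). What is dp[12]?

2

 a  0  1  2  3  4  5  6  7  8  9 10 11 12 13
dp  0  -  -  -  1  -  -  -  1  -  1  -  2  1
(- denotes ∞ / unreachable)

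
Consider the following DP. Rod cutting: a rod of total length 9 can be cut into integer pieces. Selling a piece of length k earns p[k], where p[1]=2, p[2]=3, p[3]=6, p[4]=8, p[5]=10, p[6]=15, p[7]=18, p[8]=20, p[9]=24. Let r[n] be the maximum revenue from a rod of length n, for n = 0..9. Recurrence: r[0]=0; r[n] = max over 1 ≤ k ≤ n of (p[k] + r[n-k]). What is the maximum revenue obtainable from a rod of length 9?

   n    0    1    2    3    4    5    6    7    8    9
r[n]    0    2    4    6    8   10   15   18   20   24

24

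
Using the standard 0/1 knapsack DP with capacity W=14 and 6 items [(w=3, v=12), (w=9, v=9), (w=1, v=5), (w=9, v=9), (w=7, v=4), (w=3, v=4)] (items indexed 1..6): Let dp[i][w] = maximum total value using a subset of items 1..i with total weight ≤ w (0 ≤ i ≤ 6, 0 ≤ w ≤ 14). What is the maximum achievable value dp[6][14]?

i\w   0   1   2   3   4   5   6   7   8   9  10  11  12  13  14
  0   0   0   0   0   0   0   0   0   0   0   0   0   0   0   0
  1   0   0   0  12  12  12  12  12  12  12  12  12  12  12  12
  2   0   0   0  12  12  12  12  12  12  12  12  12  21  21  21
  3   0   5   5  12  17  17  17  17  17  17  17  17  21  26  26
  4   0   5   5  12  17  17  17  17  17  17  17  17  21  26  26
  5   0   5   5  12  17  17  17  17  17  17  17  21  21  26  26
  6   0   5   5  12  17  17  17  21  21  21  21  21  21  26  26

26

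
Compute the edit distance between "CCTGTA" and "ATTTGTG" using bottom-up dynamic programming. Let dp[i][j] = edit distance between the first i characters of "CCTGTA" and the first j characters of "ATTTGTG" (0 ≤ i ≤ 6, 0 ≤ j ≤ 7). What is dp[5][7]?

4

   ''  A  T  T  T  G  T  G
''  0  1  2  3  4  5  6  7
 C  1  1  2  3  4  5  6  7
 C  2  2  2  3  4  5  6  7
 T  3  3  2  2  3  4  5  6
 G  4  4  3  3  3  3  4  5
 T  5  5  4  3  3  4  3  4
 A  6  5  5  4  4  4  4  4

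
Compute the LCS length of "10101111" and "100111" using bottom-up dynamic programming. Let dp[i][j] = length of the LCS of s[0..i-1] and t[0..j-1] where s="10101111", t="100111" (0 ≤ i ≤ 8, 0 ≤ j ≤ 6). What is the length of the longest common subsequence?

   ''  1  0  0  1  1  1
''  0  0  0  0  0  0  0
 1  0  1  1  1  1  1  1
 0  0  1  2  2  2  2  2
 1  0  1  2  2  3  3  3
 0  0  1  2  3  3  3  3
 1  0  1  2  3  4  4  4
 1  0  1  2  3  4  5  5
 1  0  1  2  3  4  5  6
 1  0  1  2  3  4  5  6

6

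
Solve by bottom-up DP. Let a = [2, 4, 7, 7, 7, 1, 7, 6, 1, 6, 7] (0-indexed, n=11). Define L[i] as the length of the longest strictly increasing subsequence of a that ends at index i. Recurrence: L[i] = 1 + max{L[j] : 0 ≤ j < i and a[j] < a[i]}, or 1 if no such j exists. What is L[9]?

   i    0    1    2    3    4    5    6    7    8    9   10
a[i]    2    4    7    7    7    1    7    6    1    6    7
L[i]    1    2    3    3    3    1    3    3    1    3    4

3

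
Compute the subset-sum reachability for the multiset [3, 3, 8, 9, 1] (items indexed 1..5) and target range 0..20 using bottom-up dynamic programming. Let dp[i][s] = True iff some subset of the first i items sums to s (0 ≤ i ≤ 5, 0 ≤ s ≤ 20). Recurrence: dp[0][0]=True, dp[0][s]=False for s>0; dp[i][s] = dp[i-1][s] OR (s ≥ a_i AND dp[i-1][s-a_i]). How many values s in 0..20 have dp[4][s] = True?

11

i\s   0   1   2   3   4   5   6   7   8   9  10  11  12  13  14  15  16  17  18  19  20
  0   T   F   F   F   F   F   F   F   F   F   F   F   F   F   F   F   F   F   F   F   F
  1   T   F   F   T   F   F   F   F   F   F   F   F   F   F   F   F   F   F   F   F   F
  2   T   F   F   T   F   F   T   F   F   F   F   F   F   F   F   F   F   F   F   F   F
  3   T   F   F   T   F   F   T   F   T   F   F   T   F   F   T   F   F   F   F   F   F
  4   T   F   F   T   F   F   T   F   T   T   F   T   T   F   T   T   F   T   F   F   T
  5   T   T   F   T   T   F   T   T   T   T   T   T   T   T   T   T   T   T   T   F   T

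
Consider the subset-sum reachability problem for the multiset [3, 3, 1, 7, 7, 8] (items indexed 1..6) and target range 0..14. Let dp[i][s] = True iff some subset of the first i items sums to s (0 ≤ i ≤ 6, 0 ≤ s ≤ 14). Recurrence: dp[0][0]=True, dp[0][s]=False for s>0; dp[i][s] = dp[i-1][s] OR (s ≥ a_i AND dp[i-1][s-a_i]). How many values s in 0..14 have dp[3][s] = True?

6

i\s   0   1   2   3   4   5   6   7   8   9  10  11  12  13  14
  0   T   F   F   F   F   F   F   F   F   F   F   F   F   F   F
  1   T   F   F   T   F   F   F   F   F   F   F   F   F   F   F
  2   T   F   F   T   F   F   T   F   F   F   F   F   F   F   F
  3   T   T   F   T   T   F   T   T   F   F   F   F   F   F   F
  4   T   T   F   T   T   F   T   T   T   F   T   T   F   T   T
  5   T   T   F   T   T   F   T   T   T   F   T   T   F   T   T
  6   T   T   F   T   T   F   T   T   T   T   T   T   T   T   T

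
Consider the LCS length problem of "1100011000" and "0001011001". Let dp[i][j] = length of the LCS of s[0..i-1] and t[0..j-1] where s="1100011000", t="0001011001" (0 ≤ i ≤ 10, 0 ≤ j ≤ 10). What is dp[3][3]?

   ''  0  0  0  1  0  1  1  0  0  1
''  0  0  0  0  0  0  0  0  0  0  0
 1  0  0  0  0  1  1  1  1  1  1  1
 1  0  0  0  0  1  1  2  2  2  2  2
 0  0  1  1  1  1  2  2  2  3  3  3
 0  0  1  2  2  2  2  2  2  3  4  4
 0  0  1  2  3  3  3  3  3  3  4  4
 1  0  1  2  3  4  4  4  4  4  4  5
 1  0  1  2  3  4  4  5  5  5  5  5
 0  0  1  2  3  4  5  5  5  6  6  6
 0  0  1  2  3  4  5  5  5  6  7  7
 0  0  1  2  3  4  5  5  5  6  7  7

1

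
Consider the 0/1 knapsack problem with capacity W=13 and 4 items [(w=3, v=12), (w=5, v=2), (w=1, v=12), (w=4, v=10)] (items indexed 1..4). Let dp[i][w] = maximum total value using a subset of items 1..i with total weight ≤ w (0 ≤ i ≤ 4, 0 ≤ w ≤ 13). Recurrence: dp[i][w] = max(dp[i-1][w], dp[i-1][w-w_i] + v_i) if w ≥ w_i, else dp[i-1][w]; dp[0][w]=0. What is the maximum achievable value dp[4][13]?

36

i\w   0   1   2   3   4   5   6   7   8   9  10  11  12  13
  0   0   0   0   0   0   0   0   0   0   0   0   0   0   0
  1   0   0   0  12  12  12  12  12  12  12  12  12  12  12
  2   0   0   0  12  12  12  12  12  14  14  14  14  14  14
  3   0  12  12  12  24  24  24  24  24  26  26  26  26  26
  4   0  12  12  12  24  24  24  24  34  34  34  34  34  36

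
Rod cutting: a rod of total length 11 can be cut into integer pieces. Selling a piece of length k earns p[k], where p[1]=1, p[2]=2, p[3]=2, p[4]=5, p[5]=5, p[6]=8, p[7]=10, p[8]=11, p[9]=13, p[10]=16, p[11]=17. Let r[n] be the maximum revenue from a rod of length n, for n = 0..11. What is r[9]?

   n    0    1    2    3    4    5    6    7    8    9   10   11
r[n]    0    1    2    3    5    6    8   10   11   13   16   17

13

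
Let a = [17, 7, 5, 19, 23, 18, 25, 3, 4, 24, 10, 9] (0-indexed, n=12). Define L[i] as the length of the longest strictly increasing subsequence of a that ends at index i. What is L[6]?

4

   i    0    1    2    3    4    5    6    7    8    9   10   11
a[i]   17    7    5   19   23   18   25    3    4   24   10    9
L[i]    1    1    1    2    3    2    4    1    2    4    3    3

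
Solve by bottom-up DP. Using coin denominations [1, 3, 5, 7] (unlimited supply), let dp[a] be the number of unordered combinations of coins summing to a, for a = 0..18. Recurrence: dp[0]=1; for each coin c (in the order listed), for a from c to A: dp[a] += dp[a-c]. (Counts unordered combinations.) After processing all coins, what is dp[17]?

24

after  coin     0     1     2     3     4     5     6     7     8     9    10    11    12    13    14    15    16    17    18
          1     1     1     1     1     1     1     1     1     1     1     1     1     1     1     1     1     1     1     1
          3     1     1     1     2     2     2     3     3     3     4     4     4     5     5     5     6     6     6     7
          5     1     1     1     2     2     3     4     4     5     6     7     8     9    10    11    13    14    15    17
          7     1     1     1     2     2     3     4     5     6     7     9    10    12    14    16    19    21    24    27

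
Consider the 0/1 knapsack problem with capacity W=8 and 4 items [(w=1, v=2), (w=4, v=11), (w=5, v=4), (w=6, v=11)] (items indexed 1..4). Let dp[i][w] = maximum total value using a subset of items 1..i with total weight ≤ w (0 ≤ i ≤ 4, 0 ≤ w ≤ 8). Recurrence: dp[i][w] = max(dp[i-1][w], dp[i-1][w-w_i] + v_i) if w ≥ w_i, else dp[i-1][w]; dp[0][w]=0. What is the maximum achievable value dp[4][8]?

13

i\w   0   1   2   3   4   5   6   7   8
  0   0   0   0   0   0   0   0   0   0
  1   0   2   2   2   2   2   2   2   2
  2   0   2   2   2  11  13  13  13  13
  3   0   2   2   2  11  13  13  13  13
  4   0   2   2   2  11  13  13  13  13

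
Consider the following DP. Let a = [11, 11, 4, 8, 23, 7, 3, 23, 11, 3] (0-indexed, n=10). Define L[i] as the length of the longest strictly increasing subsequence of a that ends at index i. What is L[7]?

   i    0    1    2    3    4    5    6    7    8    9
a[i]   11   11    4    8   23    7    3   23   11    3
L[i]    1    1    1    2    3    2    1    3    3    1

3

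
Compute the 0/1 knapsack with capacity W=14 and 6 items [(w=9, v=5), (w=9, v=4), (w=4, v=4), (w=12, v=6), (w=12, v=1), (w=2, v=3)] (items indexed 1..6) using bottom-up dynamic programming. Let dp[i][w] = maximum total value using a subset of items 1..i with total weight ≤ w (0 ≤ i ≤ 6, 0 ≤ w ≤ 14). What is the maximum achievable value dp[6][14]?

i\w   0   1   2   3   4   5   6   7   8   9  10  11  12  13  14
  0   0   0   0   0   0   0   0   0   0   0   0   0   0   0   0
  1   0   0   0   0   0   0   0   0   0   5   5   5   5   5   5
  2   0   0   0   0   0   0   0   0   0   5   5   5   5   5   5
  3   0   0   0   0   4   4   4   4   4   5   5   5   5   9   9
  4   0   0   0   0   4   4   4   4   4   5   5   5   6   9   9
  5   0   0   0   0   4   4   4   4   4   5   5   5   6   9   9
  6   0   0   3   3   4   4   7   7   7   7   7   8   8   9   9

9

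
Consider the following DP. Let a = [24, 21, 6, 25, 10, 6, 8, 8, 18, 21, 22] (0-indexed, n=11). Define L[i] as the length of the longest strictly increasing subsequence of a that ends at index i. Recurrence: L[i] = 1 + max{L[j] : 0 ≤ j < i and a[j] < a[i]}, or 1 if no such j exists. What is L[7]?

   i    0    1    2    3    4    5    6    7    8    9   10
a[i]   24   21    6   25   10    6    8    8   18   21   22
L[i]    1    1    1    2    2    1    2    2    3    4    5

2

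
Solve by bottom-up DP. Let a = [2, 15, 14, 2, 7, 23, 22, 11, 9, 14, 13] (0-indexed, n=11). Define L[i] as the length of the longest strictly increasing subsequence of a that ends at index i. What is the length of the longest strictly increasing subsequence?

4

   i    0    1    2    3    4    5    6    7    8    9   10
a[i]    2   15   14    2    7   23   22   11    9   14   13
L[i]    1    2    2    1    2    3    3    3    3    4    4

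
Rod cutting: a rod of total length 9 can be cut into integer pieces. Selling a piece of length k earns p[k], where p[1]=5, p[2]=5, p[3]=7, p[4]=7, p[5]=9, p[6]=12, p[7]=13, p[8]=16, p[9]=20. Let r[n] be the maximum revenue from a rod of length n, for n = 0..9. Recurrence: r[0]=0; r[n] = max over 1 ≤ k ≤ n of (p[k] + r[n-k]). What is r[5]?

   n    0    1    2    3    4    5    6    7    8    9
r[n]    0    5   10   15   20   25   30   35   40   45

25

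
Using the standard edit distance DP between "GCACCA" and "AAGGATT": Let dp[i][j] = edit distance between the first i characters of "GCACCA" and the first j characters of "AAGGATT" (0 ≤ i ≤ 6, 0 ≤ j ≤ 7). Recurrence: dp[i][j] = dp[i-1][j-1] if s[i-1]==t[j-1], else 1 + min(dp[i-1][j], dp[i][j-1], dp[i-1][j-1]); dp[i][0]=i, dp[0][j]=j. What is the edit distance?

6

   ''  A  A  G  G  A  T  T
''  0  1  2  3  4  5  6  7
 G  1  1  2  2  3  4  5  6
 C  2  2  2  3  3  4  5  6
 A  3  2  2  3  4  3  4  5
 C  4  3  3  3  4  4  4  5
 C  5  4  4  4  4  5  5  5
 A  6  5  4  5  5  4  5  6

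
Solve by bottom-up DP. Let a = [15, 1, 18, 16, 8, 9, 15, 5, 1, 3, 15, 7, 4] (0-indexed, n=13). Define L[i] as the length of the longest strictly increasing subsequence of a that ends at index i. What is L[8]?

1

   i    0    1    2    3    4    5    6    7    8    9   10   11   12
a[i]   15    1   18   16    8    9   15    5    1    3   15    7    4
L[i]    1    1    2    2    2    3    4    2    1    2    4    3    3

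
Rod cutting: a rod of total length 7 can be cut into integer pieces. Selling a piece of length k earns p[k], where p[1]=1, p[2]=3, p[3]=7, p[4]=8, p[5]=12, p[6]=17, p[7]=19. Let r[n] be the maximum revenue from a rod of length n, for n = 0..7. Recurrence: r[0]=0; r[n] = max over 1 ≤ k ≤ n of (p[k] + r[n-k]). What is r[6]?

17

   n    0    1    2    3    4    5    6    7
r[n]    0    1    3    7    8   12   17   19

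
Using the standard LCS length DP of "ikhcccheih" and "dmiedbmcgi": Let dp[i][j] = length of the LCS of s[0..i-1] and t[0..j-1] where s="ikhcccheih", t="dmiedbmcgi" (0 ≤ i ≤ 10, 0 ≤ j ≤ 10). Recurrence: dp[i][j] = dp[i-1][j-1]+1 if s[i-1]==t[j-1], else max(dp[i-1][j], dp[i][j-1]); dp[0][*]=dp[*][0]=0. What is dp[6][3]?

1

   ''  d  m  i  e  d  b  m  c  g  i
''  0  0  0  0  0  0  0  0  0  0  0
 i  0  0  0  1  1  1  1  1  1  1  1
 k  0  0  0  1  1  1  1  1  1  1  1
 h  0  0  0  1  1  1  1  1  1  1  1
 c  0  0  0  1  1  1  1  1  2  2  2
 c  0  0  0  1  1  1  1  1  2  2  2
 c  0  0  0  1  1  1  1  1  2  2  2
 h  0  0  0  1  1  1  1  1  2  2  2
 e  0  0  0  1  2  2  2  2  2  2  2
 i  0  0  0  1  2  2  2  2  2  2  3
 h  0  0  0  1  2  2  2  2  2  2  3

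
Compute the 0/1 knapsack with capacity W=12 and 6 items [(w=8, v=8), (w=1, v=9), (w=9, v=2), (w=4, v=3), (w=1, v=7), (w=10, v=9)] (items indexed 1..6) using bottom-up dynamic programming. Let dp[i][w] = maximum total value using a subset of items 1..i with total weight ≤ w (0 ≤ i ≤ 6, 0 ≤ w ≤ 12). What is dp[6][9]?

i\w   0   1   2   3   4   5   6   7   8   9  10  11  12
  0   0   0   0   0   0   0   0   0   0   0   0   0   0
  1   0   0   0   0   0   0   0   0   8   8   8   8   8
  2   0   9   9   9   9   9   9   9   9  17  17  17  17
  3   0   9   9   9   9   9   9   9   9  17  17  17  17
  4   0   9   9   9   9  12  12  12  12  17  17  17  17
  5   0   9  16  16  16  16  19  19  19  19  24  24  24
  6   0   9  16  16  16  16  19  19  19  19  24  24  25

19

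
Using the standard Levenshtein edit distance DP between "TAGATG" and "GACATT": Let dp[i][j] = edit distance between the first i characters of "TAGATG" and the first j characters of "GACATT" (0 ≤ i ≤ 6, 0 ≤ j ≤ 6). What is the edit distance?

   ''  G  A  C  A  T  T
''  0  1  2  3  4  5  6
 T  1  1  2  3  4  4  5
 A  2  2  1  2  3  4  5
 G  3  2  2  2  3  4  5
 A  4  3  2  3  2  3  4
 T  5  4  3  3  3  2  3
 G  6  5  4  4  4  3  3

3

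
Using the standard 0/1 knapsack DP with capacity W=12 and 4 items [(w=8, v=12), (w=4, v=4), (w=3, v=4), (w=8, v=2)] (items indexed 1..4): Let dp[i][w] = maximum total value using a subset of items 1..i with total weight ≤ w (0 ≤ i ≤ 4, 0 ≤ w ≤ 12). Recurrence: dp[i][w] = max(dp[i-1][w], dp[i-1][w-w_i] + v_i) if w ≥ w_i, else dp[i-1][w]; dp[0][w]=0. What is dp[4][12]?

i\w   0   1   2   3   4   5   6   7   8   9  10  11  12
  0   0   0   0   0   0   0   0   0   0   0   0   0   0
  1   0   0   0   0   0   0   0   0  12  12  12  12  12
  2   0   0   0   0   4   4   4   4  12  12  12  12  16
  3   0   0   0   4   4   4   4   8  12  12  12  16  16
  4   0   0   0   4   4   4   4   8  12  12  12  16  16

16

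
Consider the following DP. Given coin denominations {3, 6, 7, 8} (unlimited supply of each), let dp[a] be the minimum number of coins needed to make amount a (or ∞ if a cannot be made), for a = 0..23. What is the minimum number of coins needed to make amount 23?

3

 a  0  1  2  3  4  5  6  7  8  9 10 11 12 13 14 15 16 17 18 19 20 21 22 23
dp  0  -  -  1  -  -  1  1  1  2  2  2  2  2  2  2  2  3  3  3  3  3  3  3
(- denotes ∞ / unreachable)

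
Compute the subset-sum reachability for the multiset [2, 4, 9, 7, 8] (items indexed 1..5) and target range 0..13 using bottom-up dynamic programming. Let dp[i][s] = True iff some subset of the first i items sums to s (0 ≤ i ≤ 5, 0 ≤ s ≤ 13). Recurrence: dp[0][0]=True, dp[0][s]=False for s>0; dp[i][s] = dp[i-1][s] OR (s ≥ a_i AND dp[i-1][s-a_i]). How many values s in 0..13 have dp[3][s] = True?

7

i\s   0   1   2   3   4   5   6   7   8   9  10  11  12  13
  0   T   F   F   F   F   F   F   F   F   F   F   F   F   F
  1   T   F   T   F   F   F   F   F   F   F   F   F   F   F
  2   T   F   T   F   T   F   T   F   F   F   F   F   F   F
  3   T   F   T   F   T   F   T   F   F   T   F   T   F   T
  4   T   F   T   F   T   F   T   T   F   T   F   T   F   T
  5   T   F   T   F   T   F   T   T   T   T   T   T   T   T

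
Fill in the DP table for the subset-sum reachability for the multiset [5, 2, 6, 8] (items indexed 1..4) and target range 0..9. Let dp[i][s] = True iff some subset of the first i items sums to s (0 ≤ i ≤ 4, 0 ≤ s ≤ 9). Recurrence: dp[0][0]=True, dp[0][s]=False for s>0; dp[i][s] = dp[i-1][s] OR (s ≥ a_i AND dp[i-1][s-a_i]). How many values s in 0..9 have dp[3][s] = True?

i\s   0   1   2   3   4   5   6   7   8   9
  0   T   F   F   F   F   F   F   F   F   F
  1   T   F   F   F   F   T   F   F   F   F
  2   T   F   T   F   F   T   F   T   F   F
  3   T   F   T   F   F   T   T   T   T   F
  4   T   F   T   F   F   T   T   T   T   F

6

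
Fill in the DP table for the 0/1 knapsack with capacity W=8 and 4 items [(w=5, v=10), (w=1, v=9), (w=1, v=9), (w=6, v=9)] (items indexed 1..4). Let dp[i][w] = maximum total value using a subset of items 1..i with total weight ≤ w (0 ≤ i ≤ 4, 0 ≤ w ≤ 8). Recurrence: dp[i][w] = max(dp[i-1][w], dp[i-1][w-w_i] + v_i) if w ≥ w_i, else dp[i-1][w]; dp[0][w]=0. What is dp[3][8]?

i\w   0   1   2   3   4   5   6   7   8
  0   0   0   0   0   0   0   0   0   0
  1   0   0   0   0   0  10  10  10  10
  2   0   9   9   9   9  10  19  19  19
  3   0   9  18  18  18  18  19  28  28
  4   0   9  18  18  18  18  19  28  28

28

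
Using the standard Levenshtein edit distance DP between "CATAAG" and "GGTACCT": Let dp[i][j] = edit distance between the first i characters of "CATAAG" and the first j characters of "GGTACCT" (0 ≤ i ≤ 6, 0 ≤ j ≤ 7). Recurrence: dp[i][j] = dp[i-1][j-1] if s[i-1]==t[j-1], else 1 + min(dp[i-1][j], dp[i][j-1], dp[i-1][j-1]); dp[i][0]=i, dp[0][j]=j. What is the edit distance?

   ''  G  G  T  A  C  C  T
''  0  1  2  3  4  5  6  7
 C  1  1  2  3  4  4  5  6
 A  2  2  2  3  3  4  5  6
 T  3  3  3  2  3  4  5  5
 A  4  4  4  3  2  3  4  5
 A  5  5  5  4  3  3  4  5
 G  6  5  5  5  4  4  4  5

5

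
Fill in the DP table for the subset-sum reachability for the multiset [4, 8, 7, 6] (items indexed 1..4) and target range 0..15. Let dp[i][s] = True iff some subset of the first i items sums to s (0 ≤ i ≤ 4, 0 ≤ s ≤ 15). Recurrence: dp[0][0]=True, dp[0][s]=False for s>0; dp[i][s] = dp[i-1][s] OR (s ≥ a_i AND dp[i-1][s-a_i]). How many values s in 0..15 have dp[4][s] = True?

i\s   0   1   2   3   4   5   6   7   8   9  10  11  12  13  14  15
  0   T   F   F   F   F   F   F   F   F   F   F   F   F   F   F   F
  1   T   F   F   F   T   F   F   F   F   F   F   F   F   F   F   F
  2   T   F   F   F   T   F   F   F   T   F   F   F   T   F   F   F
  3   T   F   F   F   T   F   F   T   T   F   F   T   T   F   F   T
  4   T   F   F   F   T   F   T   T   T   F   T   T   T   T   T   T

11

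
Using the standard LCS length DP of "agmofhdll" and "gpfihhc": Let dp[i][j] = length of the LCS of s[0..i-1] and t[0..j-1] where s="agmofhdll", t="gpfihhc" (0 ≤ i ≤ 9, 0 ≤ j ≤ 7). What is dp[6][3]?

2

   ''  g  p  f  i  h  h  c
''  0  0  0  0  0  0  0  0
 a  0  0  0  0  0  0  0  0
 g  0  1  1  1  1  1  1  1
 m  0  1  1  1  1  1  1  1
 o  0  1  1  1  1  1  1  1
 f  0  1  1  2  2  2  2  2
 h  0  1  1  2  2  3  3  3
 d  0  1  1  2  2  3  3  3
 l  0  1  1  2  2  3  3  3
 l  0  1  1  2  2  3  3  3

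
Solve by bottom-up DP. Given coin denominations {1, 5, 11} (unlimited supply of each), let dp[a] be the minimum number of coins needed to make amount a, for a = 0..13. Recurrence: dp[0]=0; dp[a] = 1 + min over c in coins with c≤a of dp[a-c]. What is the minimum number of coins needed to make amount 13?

3

 a  0  1  2  3  4  5  6  7  8  9 10 11 12 13
dp  0  1  2  3  4  1  2  3  4  5  2  1  2  3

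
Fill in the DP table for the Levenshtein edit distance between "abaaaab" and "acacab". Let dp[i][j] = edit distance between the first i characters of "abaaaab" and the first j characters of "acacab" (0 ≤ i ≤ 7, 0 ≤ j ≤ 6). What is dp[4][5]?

   ''  a  c  a  c  a  b
''  0  1  2  3  4  5  6
 a  1  0  1  2  3  4  5
 b  2  1  1  2  3  4  4
 a  3  2  2  1  2  3  4
 a  4  3  3  2  2  2  3
 a  5  4  4  3  3  2  3
 a  6  5  5  4  4  3  3
 b  7  6  6  5  5  4  3

2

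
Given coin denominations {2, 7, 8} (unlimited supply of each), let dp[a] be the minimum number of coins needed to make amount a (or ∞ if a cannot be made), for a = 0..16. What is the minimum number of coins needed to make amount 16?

 a  0  1  2  3  4  5  6  7  8  9 10 11 12 13 14 15 16
dp  0  -  1  -  2  -  3  1  1  2  2  3  3  4  2  2  2
(- denotes ∞ / unreachable)

2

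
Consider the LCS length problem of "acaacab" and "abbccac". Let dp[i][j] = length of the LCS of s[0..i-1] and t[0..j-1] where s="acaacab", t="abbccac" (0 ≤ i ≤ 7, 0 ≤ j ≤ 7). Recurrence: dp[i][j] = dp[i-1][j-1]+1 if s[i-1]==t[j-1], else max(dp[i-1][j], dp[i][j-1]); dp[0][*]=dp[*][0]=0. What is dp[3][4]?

2

   ''  a  b  b  c  c  a  c
''  0  0  0  0  0  0  0  0
 a  0  1  1  1  1  1  1  1
 c  0  1  1  1  2  2  2  2
 a  0  1  1  1  2  2  3  3
 a  0  1  1  1  2  2  3  3
 c  0  1  1  1  2  3  3  4
 a  0  1  1  1  2  3  4  4
 b  0  1  2  2  2  3  4  4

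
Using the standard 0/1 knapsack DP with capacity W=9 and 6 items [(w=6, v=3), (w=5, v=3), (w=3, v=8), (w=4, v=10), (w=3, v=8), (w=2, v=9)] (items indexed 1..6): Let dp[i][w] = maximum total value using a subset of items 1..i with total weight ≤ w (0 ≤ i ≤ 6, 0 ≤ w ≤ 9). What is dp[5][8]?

18

i\w   0   1   2   3   4   5   6   7   8   9
  0   0   0   0   0   0   0   0   0   0   0
  1   0   0   0   0   0   0   3   3   3   3
  2   0   0   0   0   0   3   3   3   3   3
  3   0   0   0   8   8   8   8   8  11  11
  4   0   0   0   8  10  10  10  18  18  18
  5   0   0   0   8  10  10  16  18  18  18
  6   0   0   9   9  10  17  19  19  25  27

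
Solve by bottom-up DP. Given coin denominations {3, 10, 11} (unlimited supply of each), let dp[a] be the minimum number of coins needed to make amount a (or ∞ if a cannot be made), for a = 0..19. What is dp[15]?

 a  0  1  2  3  4  5  6  7  8  9 10 11 12 13 14 15 16 17 18 19
dp  0  -  -  1  -  -  2  -  -  3  1  1  4  2  2  5  3  3  6  4
(- denotes ∞ / unreachable)

5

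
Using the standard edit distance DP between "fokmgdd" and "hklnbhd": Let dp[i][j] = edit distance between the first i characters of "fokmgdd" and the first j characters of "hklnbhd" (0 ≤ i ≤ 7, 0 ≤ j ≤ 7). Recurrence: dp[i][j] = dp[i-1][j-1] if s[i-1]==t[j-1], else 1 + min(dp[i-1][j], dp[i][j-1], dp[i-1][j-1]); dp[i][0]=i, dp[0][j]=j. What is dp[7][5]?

   ''  h  k  l  n  b  h  d
''  0  1  2  3  4  5  6  7
 f  1  1  2  3  4  5  6  7
 o  2  2  2  3  4  5  6  7
 k  3  3  2  3  4  5  6  7
 m  4  4  3  3  4  5  6  7
 g  5  5  4  4  4  5  6  7
 d  6  6  5  5  5  5  6  6
 d  7  7  6  6  6  6  6  6

6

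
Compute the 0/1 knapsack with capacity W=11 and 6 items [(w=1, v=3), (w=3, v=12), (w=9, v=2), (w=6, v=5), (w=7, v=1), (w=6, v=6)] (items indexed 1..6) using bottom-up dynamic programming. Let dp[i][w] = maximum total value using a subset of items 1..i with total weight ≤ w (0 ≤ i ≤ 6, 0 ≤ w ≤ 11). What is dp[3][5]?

15

i\w   0   1   2   3   4   5   6   7   8   9  10  11
  0   0   0   0   0   0   0   0   0   0   0   0   0
  1   0   3   3   3   3   3   3   3   3   3   3   3
  2   0   3   3  12  15  15  15  15  15  15  15  15
  3   0   3   3  12  15  15  15  15  15  15  15  15
  4   0   3   3  12  15  15  15  15  15  17  20  20
  5   0   3   3  12  15  15  15  15  15  17  20  20
  6   0   3   3  12  15  15  15  15  15  18  21  21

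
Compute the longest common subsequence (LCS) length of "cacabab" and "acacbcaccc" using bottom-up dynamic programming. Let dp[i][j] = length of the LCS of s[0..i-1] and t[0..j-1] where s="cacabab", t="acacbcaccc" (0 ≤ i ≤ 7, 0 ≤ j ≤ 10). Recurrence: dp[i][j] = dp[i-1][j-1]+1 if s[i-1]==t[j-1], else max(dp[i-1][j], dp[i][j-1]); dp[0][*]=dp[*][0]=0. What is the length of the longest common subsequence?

5

   ''  a  c  a  c  b  c  a  c  c  c
''  0  0  0  0  0  0  0  0  0  0  0
 c  0  0  1  1  1  1  1  1  1  1  1
 a  0  1  1  2  2  2  2  2  2  2  2
 c  0  1  2  2  3  3  3  3  3  3  3
 a  0  1  2  3  3  3  3  4  4  4  4
 b  0  1  2  3  3  4  4  4  4  4  4
 a  0  1  2  3  3  4  4  5  5  5  5
 b  0  1  2  3  3  4  4  5  5  5  5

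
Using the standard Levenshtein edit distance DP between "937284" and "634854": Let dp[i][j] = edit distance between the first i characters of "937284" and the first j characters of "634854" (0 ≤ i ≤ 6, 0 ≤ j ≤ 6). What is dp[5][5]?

   ''  6  3  4  8  5  4
''  0  1  2  3  4  5  6
 9  1  1  2  3  4  5  6
 3  2  2  1  2  3  4  5
 7  3  3  2  2  3  4  5
 2  4  4  3  3  3  4  5
 8  5  5  4  4  3  4  5
 4  6  6  5  4  4  4  4

4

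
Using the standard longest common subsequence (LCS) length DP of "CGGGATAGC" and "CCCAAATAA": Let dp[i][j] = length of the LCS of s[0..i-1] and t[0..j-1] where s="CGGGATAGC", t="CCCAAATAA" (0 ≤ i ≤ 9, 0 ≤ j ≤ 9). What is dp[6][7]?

3

   ''  C  C  C  A  A  A  T  A  A
''  0  0  0  0  0  0  0  0  0  0
 C  0  1  1  1  1  1  1  1  1  1
 G  0  1  1  1  1  1  1  1  1  1
 G  0  1  1  1  1  1  1  1  1  1
 G  0  1  1  1  1  1  1  1  1  1
 A  0  1  1  1  2  2  2  2  2  2
 T  0  1  1  1  2  2  2  3  3  3
 A  0  1  1  1  2  3  3  3  4  4
 G  0  1  1  1  2  3  3  3  4  4
 C  0  1  2  2  2  3  3  3  4  4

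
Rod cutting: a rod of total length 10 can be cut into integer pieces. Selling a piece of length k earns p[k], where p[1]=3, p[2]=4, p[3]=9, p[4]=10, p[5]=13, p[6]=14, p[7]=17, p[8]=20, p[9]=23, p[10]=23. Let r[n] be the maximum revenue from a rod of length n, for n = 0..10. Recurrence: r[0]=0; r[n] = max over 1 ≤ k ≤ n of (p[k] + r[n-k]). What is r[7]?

   n    0    1    2    3    4    5    6    7    8    9   10
r[n]    0    3    6    9   12   15   18   21   24   27   30

21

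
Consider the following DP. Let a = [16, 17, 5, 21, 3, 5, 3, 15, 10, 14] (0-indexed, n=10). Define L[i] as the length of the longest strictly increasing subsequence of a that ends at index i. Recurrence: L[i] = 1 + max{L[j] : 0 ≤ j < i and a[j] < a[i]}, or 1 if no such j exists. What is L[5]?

2

   i    0    1    2    3    4    5    6    7    8    9
a[i]   16   17    5   21    3    5    3   15   10   14
L[i]    1    2    1    3    1    2    1    3    3    4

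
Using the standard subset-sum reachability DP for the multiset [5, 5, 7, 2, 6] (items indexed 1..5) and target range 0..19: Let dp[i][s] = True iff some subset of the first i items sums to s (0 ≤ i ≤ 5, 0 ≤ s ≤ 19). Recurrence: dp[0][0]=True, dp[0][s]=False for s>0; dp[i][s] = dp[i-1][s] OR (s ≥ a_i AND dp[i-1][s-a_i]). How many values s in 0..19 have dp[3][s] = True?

6

i\s   0   1   2   3   4   5   6   7   8   9  10  11  12  13  14  15  16  17  18  19
  0   T   F   F   F   F   F   F   F   F   F   F   F   F   F   F   F   F   F   F   F
  1   T   F   F   F   F   T   F   F   F   F   F   F   F   F   F   F   F   F   F   F
  2   T   F   F   F   F   T   F   F   F   F   T   F   F   F   F   F   F   F   F   F
  3   T   F   F   F   F   T   F   T   F   F   T   F   T   F   F   F   F   T   F   F
  4   T   F   T   F   F   T   F   T   F   T   T   F   T   F   T   F   F   T   F   T
  5   T   F   T   F   F   T   T   T   T   T   T   T   T   T   T   T   T   T   T   T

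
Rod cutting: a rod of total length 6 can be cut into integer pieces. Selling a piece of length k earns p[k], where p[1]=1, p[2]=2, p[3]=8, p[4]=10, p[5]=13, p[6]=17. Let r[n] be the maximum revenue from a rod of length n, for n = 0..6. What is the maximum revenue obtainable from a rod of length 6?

   n    0    1    2    3    4    5    6
r[n]    0    1    2    8   10   13   17

17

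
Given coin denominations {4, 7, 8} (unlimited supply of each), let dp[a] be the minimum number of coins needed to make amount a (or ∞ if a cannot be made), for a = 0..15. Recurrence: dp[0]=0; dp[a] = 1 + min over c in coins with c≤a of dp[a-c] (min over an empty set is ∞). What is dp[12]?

 a  0  1  2  3  4  5  6  7  8  9 10 11 12 13 14 15
dp  0  -  -  -  1  -  -  1  1  -  -  2  2  -  2  2
(- denotes ∞ / unreachable)

2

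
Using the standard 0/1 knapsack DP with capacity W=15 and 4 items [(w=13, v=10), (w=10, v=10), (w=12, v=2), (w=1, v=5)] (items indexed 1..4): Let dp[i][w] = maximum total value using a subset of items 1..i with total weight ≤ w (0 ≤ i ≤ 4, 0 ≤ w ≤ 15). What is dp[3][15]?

i\w   0   1   2   3   4   5   6   7   8   9  10  11  12  13  14  15
  0   0   0   0   0   0   0   0   0   0   0   0   0   0   0   0   0
  1   0   0   0   0   0   0   0   0   0   0   0   0   0  10  10  10
  2   0   0   0   0   0   0   0   0   0   0  10  10  10  10  10  10
  3   0   0   0   0   0   0   0   0   0   0  10  10  10  10  10  10
  4   0   5   5   5   5   5   5   5   5   5  10  15  15  15  15  15

10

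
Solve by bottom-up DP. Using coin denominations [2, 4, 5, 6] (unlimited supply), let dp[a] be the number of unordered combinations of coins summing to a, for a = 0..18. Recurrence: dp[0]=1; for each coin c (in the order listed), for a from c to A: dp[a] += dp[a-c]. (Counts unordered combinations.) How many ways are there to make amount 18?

after  coin     0     1     2     3     4     5     6     7     8     9    10    11    12    13    14    15    16    17    18
          2     1     0     1     0     1     0     1     0     1     0     1     0     1     0     1     0     1     0     1
          4     1     0     1     0     2     0     2     0     3     0     3     0     4     0     4     0     5     0     5
          5     1     0     1     0     2     1     2     1     3     2     4     2     5     3     6     4     7     5     8
          6     1     0     1     0     2     1     3     1     4     2     6     3     8     4    10     6    13     8    16

16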